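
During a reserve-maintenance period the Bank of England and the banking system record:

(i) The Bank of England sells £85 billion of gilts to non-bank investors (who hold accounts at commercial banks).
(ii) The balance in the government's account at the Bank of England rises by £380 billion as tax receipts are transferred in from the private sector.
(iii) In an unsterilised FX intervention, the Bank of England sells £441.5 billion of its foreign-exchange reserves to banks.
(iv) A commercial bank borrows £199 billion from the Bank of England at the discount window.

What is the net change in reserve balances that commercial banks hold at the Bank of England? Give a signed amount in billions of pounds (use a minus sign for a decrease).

Asset sale (to non-banks) £85 billion: the non-bank buyers' banks settle from reserves → −£85B.
Government account inflow £380 billion: funds move from bank reserves into the government account → −£380B.
FX sale £441.5 billion: the buying banks pay out of their reserve balances → −£441.5B.
Discount-window loan £199 billion: the loan is credited to the bank's reserve account → +£199B.
Net: −85 − 380 − 441.5 + 199 = -£707.5 billion.

-£707.5 billion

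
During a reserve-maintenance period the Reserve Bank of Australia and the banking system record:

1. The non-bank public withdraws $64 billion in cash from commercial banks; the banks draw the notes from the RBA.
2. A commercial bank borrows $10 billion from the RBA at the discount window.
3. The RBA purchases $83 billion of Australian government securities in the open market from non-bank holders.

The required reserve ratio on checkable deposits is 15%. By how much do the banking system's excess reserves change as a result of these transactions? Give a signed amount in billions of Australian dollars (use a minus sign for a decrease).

Currency withdrawal $64 billion: reserves −$64B, deposits −$64B.
Discount-window loan $10 billion: reserves +$10B, deposits 0.
Asset purchase (from non-banks) $83 billion: reserves +$83B, deposits +$83B.
Totals: Δreserves = +$29B, Δdeposits = +$19B.
Δrequired reserves = 15% × +$19B = +$2.85B.
Δexcess reserves = Δreserves − Δrequired = +$29B − (+$2.85B) = +$26.15 billion.

+$26.15 billion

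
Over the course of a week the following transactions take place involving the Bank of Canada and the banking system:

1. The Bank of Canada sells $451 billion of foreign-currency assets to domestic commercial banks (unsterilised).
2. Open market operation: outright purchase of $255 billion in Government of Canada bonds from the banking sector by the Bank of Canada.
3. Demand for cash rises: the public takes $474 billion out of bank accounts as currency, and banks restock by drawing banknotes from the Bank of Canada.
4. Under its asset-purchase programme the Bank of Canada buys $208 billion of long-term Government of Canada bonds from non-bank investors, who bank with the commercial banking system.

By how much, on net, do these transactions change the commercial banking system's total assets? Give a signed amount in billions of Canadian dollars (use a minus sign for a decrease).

FX sale $451 billion: just an asset swap on bank balance sheets → 0.
OMO purchase (from banks) $255 billion: just an asset swap on bank balance sheets → 0.
Currency withdrawal $474 billion: bank balance sheets shrink → −$474B.
Asset purchase (from non-banks) $208 billion: bank balance sheets expand → +$208B.
Net: 0 + 0 − 474 + 208 = -$266 billion.

-$266 billion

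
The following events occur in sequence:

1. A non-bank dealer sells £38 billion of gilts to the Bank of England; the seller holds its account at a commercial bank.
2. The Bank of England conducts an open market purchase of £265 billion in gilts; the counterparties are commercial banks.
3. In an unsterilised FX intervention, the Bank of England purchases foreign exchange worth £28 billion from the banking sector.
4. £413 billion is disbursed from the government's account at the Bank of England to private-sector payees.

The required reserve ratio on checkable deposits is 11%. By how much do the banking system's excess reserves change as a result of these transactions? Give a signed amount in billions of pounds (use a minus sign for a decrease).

+£694.39 billion

Asset purchase (from non-banks) £38 billion: reserves +£38B, deposits +£38B.
OMO purchase (from banks) £265 billion: reserves +£265B, deposits 0.
FX purchase £28 billion: reserves +£28B, deposits 0.
Government spending £413 billion: reserves +£413B, deposits +£413B.
Totals: Δreserves = +£744B, Δdeposits = +£451B.
Δrequired reserves = 11% × +£451B = +£49.61B.
Δexcess reserves = Δreserves − Δrequired = +£744B − (+£49.61B) = +£694.39 billion.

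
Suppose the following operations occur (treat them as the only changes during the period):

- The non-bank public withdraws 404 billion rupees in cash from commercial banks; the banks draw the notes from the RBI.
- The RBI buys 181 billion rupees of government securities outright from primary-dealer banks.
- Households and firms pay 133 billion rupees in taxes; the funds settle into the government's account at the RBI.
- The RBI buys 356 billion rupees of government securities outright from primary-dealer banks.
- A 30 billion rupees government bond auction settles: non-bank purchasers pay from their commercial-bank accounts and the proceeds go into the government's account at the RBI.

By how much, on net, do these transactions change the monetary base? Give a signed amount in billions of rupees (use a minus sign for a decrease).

RBI balance sheet:
  Assets:      Securities +537B
  Liabilities: Bank reserves −30B, Currency in circulation +404B, Government deposits +163B
Monetary base = currency + reserves: +404B + (−30B) = +374 billion.

+374 billion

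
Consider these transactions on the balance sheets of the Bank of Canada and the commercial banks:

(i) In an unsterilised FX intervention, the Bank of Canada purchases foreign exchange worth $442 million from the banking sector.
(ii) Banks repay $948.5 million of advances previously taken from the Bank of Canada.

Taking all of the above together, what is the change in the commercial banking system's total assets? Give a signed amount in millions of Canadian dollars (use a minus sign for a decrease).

-$948.5 million

Bank of Canada balance sheet:
  Assets:      Loans to banks −$948.5M, Foreign assets +$442M
  Liabilities: Bank reserves −$506.5M
Commercial banking system:
  Assets:      Reserves at CB −$506.5M, Foreign assets −$442M
  Liabilities: Borrowings from CB −$948.5M
Change in total bank assets = -$948.5 million.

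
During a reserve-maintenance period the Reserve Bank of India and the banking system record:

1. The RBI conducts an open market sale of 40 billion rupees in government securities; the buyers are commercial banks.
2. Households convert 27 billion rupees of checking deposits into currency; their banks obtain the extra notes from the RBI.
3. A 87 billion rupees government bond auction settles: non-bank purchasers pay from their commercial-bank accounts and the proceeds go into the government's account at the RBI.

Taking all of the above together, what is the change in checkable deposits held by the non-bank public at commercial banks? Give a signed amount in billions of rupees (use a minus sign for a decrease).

OMO sale (to banks) 40 billion rupees: the counterparty is a bank, so public deposits are unchanged → 0.
Currency withdrawal 27 billion rupees: non-bank counterparties' bank balances fall → −27B.
Government account inflow 87 billion rupees: non-bank counterparties' bank balances fall → −87B.
Net: 0 − 27 − 87 = -114 billion.

-114 billion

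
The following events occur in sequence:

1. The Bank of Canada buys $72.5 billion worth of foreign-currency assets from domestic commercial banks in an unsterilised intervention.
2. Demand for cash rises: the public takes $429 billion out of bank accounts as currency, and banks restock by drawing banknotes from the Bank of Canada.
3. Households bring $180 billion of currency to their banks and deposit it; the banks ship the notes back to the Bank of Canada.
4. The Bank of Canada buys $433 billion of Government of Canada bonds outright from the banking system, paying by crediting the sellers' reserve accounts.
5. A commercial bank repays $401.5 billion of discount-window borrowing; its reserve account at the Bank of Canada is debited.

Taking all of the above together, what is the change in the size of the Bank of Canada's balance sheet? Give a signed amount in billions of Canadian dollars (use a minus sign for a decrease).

FX purchase $72.5 billion: a Bank of Canada asset is acquired → +$72.5B.
Currency withdrawal $429 billion: only the composition of liabilities changes → 0.
Currency deposit $180 billion: only the composition of liabilities changes → 0.
OMO purchase (from banks) $433 billion: a Bank of Canada asset is acquired → +$433B.
Discount-window repayment $401.5 billion: a Bank of Canada asset is shed → −$401.5B.
Net: 72.5 + 0 + 0 + 433 − 401.5 = +$104 billion.

+$104 billion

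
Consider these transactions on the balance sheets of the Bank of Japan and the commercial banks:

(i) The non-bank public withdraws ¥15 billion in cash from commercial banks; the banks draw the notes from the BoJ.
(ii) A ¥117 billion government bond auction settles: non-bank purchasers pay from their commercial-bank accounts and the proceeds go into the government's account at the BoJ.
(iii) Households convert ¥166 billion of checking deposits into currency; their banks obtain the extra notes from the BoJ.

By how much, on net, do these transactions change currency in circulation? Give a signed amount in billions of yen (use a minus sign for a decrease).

BoJ balance sheet:
  Assets:      no change
  Liabilities: Bank reserves −¥298B, Currency in circulation +¥181B, Government deposits +¥117B
Commercial banking system:
  Assets:      Reserves at CB −¥298B
  Liabilities: Checkable deposits −¥298B
So the change in currency in circulation is +¥181 billion.

+¥181 billion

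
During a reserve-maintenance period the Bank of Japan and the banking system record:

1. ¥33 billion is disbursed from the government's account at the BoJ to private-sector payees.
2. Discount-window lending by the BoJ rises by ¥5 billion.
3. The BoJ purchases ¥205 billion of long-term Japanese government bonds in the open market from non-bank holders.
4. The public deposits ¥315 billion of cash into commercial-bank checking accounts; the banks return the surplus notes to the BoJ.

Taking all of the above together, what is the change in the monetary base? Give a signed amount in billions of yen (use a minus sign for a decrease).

BoJ balance sheet:
  Assets:      Securities +¥205B, Loans to banks +¥5B
  Liabilities: Bank reserves +¥558B, Currency in circulation −¥315B, Government deposits −¥33B
Monetary base = currency + reserves: −¥315B + (+¥558B) = +¥243 billion.

+¥243 billion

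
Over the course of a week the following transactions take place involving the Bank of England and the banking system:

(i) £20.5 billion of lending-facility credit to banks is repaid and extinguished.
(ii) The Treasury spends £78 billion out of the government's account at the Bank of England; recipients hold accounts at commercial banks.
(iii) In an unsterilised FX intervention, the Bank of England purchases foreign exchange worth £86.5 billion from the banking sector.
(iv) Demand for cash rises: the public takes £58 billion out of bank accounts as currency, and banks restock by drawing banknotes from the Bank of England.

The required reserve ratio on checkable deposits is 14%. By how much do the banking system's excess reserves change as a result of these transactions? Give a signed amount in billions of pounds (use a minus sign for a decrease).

Discount-window repayment £20.5 billion: reserves −£20.5B, deposits 0.
Government spending £78 billion: reserves +£78B, deposits +£78B.
FX purchase £86.5 billion: reserves +£86.5B, deposits 0.
Currency withdrawal £58 billion: reserves −£58B, deposits −£58B.
Totals: Δreserves = +£86B, Δdeposits = +£20B.
Δrequired reserves = 14% × +£20B = +£2.8B.
Δexcess reserves = Δreserves − Δrequired = +£86B − (+£2.8B) = +£83.2 billion.

+£83.2 billion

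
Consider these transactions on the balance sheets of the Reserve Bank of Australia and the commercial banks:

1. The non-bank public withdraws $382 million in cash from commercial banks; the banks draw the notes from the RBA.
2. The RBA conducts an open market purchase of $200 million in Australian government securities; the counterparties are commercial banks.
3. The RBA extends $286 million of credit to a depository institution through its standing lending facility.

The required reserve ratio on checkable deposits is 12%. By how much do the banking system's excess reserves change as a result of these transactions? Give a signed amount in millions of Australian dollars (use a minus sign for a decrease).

+$149.84 million

Currency withdrawal $382 million: reserves −$382M, deposits −$382M.
OMO purchase (from banks) $200 million: reserves +$200M, deposits 0.
Discount-window loan $286 million: reserves +$286M, deposits 0.
Totals: Δreserves = +$104M, Δdeposits = −$382M.
Δrequired reserves = 12% × −$382M = −$45.84M.
Δexcess reserves = Δreserves − Δrequired = +$104M − (−$45.84M) = +$149.84 million.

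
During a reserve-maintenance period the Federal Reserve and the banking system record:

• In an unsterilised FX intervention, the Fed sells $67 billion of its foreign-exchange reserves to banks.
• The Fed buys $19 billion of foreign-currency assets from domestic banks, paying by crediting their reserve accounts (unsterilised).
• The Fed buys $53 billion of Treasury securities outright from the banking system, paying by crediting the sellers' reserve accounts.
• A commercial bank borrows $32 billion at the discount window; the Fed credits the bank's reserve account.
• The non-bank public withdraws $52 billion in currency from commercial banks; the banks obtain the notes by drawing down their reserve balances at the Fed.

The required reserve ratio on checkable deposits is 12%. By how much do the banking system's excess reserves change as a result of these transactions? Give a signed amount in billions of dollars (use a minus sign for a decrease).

-$8.76 billion

FX sale $67 billion: reserves −$67B, deposits 0.
FX purchase $19 billion: reserves +$19B, deposits 0.
OMO purchase (from banks) $53 billion: reserves +$53B, deposits 0.
Discount-window loan $32 billion: reserves +$32B, deposits 0.
Currency withdrawal $52 billion: reserves −$52B, deposits −$52B.
Totals: Δreserves = −$15B, Δdeposits = −$52B.
Δrequired reserves = 12% × −$52B = −$6.24B.
Δexcess reserves = Δreserves − Δrequired = −$15B − (−$6.24B) = -$8.76 billion.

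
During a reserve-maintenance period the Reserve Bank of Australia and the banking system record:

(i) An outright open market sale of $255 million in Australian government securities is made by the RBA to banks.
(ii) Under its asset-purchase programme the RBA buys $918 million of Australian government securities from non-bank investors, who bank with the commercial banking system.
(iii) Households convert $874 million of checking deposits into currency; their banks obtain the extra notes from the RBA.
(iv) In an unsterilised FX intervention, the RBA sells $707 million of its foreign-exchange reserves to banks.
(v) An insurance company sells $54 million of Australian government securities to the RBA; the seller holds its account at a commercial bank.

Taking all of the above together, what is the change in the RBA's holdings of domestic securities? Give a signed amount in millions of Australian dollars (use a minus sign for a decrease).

+$717 million

RBA balance sheet:
  Assets:      Securities +$717M, Foreign assets −$707M
  Liabilities: Bank reserves −$864M, Currency in circulation +$874M
Commercial banking system:
  Assets:      Reserves at CB −$864M, Securities +$255M, Foreign assets +$707M
  Liabilities: Checkable deposits +$98M
So the change in the RBA's holdings of domestic securities is +$717 million.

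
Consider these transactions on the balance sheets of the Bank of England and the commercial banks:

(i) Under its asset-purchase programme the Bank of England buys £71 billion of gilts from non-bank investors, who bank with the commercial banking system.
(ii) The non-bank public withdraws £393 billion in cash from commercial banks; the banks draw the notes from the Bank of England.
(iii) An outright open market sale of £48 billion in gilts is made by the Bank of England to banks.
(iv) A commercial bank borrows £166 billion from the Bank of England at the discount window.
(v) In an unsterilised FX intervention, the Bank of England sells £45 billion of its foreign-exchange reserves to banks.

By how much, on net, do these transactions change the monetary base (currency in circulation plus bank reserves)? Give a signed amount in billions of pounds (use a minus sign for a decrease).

Bank of England balance sheet:
  Assets:      Securities +£23B, Loans to banks +£166B, Foreign assets −£45B
  Liabilities: Bank reserves −£249B, Currency in circulation +£393B
Commercial banking system:
  Assets:      Reserves at CB −£249B, Securities +£48B, Foreign assets +£45B
  Liabilities: Checkable deposits −£322B, Borrowings from CB +£166B
Monetary base = currency + reserves: +£393B + (−£249B) = +£144 billion.

+£144 billion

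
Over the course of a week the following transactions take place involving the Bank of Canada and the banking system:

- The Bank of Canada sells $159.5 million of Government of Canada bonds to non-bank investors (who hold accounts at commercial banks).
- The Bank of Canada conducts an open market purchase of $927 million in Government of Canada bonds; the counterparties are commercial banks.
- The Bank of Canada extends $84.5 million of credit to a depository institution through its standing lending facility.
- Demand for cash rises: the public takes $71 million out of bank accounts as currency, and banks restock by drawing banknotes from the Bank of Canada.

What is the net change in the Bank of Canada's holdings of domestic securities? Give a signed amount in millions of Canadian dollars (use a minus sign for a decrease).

+$767.5 million

Bank of Canada balance sheet:
  Assets:      Securities +$767.5M, Loans to banks +$84.5M
  Liabilities: Bank reserves +$781M, Currency in circulation +$71M
Commercial banking system:
  Assets:      Reserves at CB +$781M, Securities −$927M
  Liabilities: Checkable deposits −$230.5M, Borrowings from CB +$84.5M
So the change in the Bank of Canada's holdings of domestic securities is +$767.5 million.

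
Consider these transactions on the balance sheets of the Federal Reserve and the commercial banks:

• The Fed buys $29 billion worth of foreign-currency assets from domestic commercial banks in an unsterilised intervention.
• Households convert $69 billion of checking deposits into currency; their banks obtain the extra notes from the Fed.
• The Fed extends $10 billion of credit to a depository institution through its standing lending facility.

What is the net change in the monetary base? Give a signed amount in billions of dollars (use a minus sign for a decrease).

+$39 billion

FX purchase $29 billion: Fed balance sheet expands → +$29B.
Currency withdrawal $69 billion: just a shift between currency and reserves — both are base money → 0.
Discount-window loan $10 billion: Fed balance sheet expands → +$10B.
Net: 29 + 0 + 10 = +$39 billion.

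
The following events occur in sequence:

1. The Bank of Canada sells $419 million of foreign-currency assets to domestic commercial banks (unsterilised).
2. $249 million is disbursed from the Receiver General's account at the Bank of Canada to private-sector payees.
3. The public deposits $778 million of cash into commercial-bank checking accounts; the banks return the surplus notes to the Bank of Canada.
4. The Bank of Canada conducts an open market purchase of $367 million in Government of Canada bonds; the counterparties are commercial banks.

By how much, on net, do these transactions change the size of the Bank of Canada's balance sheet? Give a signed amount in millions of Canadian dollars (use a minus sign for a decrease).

FX sale $419 million: a Bank of Canada asset is shed → −$419M.
Government spending $249 million: only the composition of liabilities changes → 0.
Currency deposit $778 million: only the composition of liabilities changes → 0.
OMO purchase (from banks) $367 million: a Bank of Canada asset is acquired → +$367M.
Net: −419 + 0 + 0 + 367 = -$52 million.

-$52 million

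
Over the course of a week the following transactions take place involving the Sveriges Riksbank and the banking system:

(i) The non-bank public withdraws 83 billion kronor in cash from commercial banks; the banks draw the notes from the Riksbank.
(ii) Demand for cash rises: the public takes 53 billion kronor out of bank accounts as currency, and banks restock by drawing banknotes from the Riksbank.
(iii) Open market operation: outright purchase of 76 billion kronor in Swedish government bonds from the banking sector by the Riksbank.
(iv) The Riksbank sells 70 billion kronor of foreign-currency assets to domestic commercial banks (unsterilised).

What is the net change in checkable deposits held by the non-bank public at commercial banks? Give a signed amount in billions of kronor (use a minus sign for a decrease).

Currency withdrawal 83 billion kronor: non-bank counterparties' bank balances fall → −83B.
Currency withdrawal 53 billion kronor: non-bank counterparties' bank balances fall → −53B.
OMO purchase (from banks) 76 billion kronor: the counterparty is a bank, so public deposits are unchanged → 0.
FX sale 70 billion kronor: the counterparty is a bank, so public deposits are unchanged → 0.
Net: −83 − 53 + 0 + 0 = -136 billion.

-136 billion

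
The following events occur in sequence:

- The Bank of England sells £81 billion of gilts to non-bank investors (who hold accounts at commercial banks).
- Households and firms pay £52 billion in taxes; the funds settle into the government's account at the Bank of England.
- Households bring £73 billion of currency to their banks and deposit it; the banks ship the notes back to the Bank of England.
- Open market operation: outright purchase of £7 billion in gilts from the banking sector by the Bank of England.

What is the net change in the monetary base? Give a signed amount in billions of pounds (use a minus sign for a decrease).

-£126 billion

Bank of England balance sheet:
  Assets:      Securities −£74B
  Liabilities: Bank reserves −£53B, Currency in circulation −£73B, Government deposits +£52B
Commercial banking system:
  Assets:      Reserves at CB −£53B, Securities −£7B
  Liabilities: Checkable deposits −£60B
Monetary base = currency + reserves: −£73B + (−£53B) = -£126 billion.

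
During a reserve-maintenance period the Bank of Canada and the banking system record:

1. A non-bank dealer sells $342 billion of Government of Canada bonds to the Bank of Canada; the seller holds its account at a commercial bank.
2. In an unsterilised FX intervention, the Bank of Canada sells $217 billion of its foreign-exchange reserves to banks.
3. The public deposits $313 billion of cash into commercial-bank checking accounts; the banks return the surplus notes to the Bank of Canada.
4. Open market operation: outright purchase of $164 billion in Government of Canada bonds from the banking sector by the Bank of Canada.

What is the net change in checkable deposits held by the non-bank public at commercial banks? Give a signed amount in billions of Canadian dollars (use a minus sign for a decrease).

Bank of Canada balance sheet:
  Assets:      Securities +$506B, Foreign assets −$217B
  Liabilities: Bank reserves +$602B, Currency in circulation −$313B
Commercial banking system:
  Assets:      Reserves at CB +$602B, Securities −$164B, Foreign assets +$217B
  Liabilities: Checkable deposits +$655B
So the change in checkable deposits held by the non-bank public at commercial banks is +$655 billion.

+$655 billion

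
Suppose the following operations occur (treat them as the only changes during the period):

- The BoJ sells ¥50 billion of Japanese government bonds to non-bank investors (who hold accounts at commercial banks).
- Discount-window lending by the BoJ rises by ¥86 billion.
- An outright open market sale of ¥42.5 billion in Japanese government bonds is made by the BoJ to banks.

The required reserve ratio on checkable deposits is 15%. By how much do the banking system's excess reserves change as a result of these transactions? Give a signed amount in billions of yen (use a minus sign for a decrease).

+¥1 billion

Asset sale (to non-banks) ¥50 billion: reserves −¥50B, deposits −¥50B.
Discount-window loan ¥86 billion: reserves +¥86B, deposits 0.
OMO sale (to banks) ¥42.5 billion: reserves −¥42.5B, deposits 0.
Totals: Δreserves = −¥6.5B, Δdeposits = −¥50B.
Δrequired reserves = 15% × −¥50B = −¥7.5B.
Δexcess reserves = Δreserves − Δrequired = −¥6.5B − (−¥7.5B) = +¥1 billion.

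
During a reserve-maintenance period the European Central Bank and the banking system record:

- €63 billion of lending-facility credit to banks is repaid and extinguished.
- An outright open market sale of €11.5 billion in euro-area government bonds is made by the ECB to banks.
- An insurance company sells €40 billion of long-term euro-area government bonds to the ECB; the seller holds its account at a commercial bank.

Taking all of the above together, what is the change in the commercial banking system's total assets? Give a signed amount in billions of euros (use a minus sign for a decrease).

-€23 billion

ECB balance sheet:
  Assets:      Securities +€28.5B, Loans to banks −€63B
  Liabilities: Bank reserves −€34.5B
Commercial banking system:
  Assets:      Reserves at CB −€34.5B, Securities +€11.5B
  Liabilities: Checkable deposits +€40B, Borrowings from CB −€63B
Change in total bank assets = -€23 billion.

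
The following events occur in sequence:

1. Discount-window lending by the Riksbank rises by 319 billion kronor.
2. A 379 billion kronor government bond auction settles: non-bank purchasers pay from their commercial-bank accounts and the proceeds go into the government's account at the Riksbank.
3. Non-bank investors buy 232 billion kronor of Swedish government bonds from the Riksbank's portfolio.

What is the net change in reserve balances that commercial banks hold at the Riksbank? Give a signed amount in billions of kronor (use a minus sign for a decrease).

Riksbank balance sheet:
  Assets:      Securities −232B, Loans to banks +319B
  Liabilities: Bank reserves −292B, Government deposits +379B
So the change in reserve balances that commercial banks hold at the Riksbank is -292 billion.

-292 billion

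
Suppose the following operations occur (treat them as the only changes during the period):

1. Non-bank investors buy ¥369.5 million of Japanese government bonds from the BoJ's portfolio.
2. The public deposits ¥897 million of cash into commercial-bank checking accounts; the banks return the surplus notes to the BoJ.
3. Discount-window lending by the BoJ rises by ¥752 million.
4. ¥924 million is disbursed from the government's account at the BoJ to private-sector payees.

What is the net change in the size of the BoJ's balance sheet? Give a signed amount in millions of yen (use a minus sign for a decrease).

+¥382.5 million

BoJ balance sheet:
  Assets:      Securities −¥369.5M, Loans to banks +¥752M
  Liabilities: Bank reserves +¥2203.5M, Currency in circulation −¥897M, Government deposits −¥924M
Change in total BoJ assets = +¥382.5 million.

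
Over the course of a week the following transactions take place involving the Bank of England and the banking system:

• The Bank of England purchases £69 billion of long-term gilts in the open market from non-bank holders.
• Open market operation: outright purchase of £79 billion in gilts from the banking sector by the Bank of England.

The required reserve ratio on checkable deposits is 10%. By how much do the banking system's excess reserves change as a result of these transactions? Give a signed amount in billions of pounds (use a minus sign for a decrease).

Asset purchase (from non-banks) £69 billion: reserves +£69B, deposits +£69B.
OMO purchase (from banks) £79 billion: reserves +£79B, deposits 0.
Totals: Δreserves = +£148B, Δdeposits = +£69B.
Δrequired reserves = 10% × +£69B = +£6.9B.
Δexcess reserves = Δreserves − Δrequired = +£148B − (+£6.9B) = +£141.1 billion.

+£141.1 billion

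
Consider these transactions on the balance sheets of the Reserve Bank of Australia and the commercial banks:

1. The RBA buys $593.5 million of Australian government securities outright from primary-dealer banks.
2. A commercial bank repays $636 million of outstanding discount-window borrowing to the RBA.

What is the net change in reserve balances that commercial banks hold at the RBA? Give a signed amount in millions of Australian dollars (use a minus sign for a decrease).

-$42.5 million

OMO purchase (from banks) $593.5 million: the RBA pays by crediting reserve accounts → +$593.5M.
Discount-window repayment $636 million: repayment is debited from reserves → −$636M.
Net: 593.5 − 636 = -$42.5 million.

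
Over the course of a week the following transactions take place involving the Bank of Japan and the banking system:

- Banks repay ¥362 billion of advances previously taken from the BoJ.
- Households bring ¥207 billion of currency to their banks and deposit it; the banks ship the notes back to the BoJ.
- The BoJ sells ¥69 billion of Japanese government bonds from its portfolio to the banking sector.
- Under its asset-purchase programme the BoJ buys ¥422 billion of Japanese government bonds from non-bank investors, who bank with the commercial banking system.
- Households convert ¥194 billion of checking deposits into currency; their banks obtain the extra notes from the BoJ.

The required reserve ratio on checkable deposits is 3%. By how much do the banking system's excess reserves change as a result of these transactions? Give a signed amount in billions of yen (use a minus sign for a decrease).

Discount-window repayment ¥362 billion: reserves −¥362B, deposits 0.
Currency deposit ¥207 billion: reserves +¥207B, deposits +¥207B.
OMO sale (to banks) ¥69 billion: reserves −¥69B, deposits 0.
Asset purchase (from non-banks) ¥422 billion: reserves +¥422B, deposits +¥422B.
Currency withdrawal ¥194 billion: reserves −¥194B, deposits −¥194B.
Totals: Δreserves = +¥4B, Δdeposits = +¥435B.
Δrequired reserves = 3% × +¥435B = +¥13.05B.
Δexcess reserves = Δreserves − Δrequired = +¥4B − (+¥13.05B) = -¥9.05 billion.

-¥9.05 billion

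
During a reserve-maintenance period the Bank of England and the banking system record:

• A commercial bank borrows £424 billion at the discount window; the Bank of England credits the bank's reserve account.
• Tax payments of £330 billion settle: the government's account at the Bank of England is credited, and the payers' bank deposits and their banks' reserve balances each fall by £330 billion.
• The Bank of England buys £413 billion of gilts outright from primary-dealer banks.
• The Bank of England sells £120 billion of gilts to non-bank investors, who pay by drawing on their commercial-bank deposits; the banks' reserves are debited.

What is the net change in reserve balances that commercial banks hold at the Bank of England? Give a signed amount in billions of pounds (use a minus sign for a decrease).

Bank of England balance sheet:
  Assets:      Securities +£293B, Loans to banks +£424B
  Liabilities: Bank reserves +£387B, Government deposits +£330B
So the change in reserve balances that commercial banks hold at the Bank of England is +£387 billion.

+£387 billion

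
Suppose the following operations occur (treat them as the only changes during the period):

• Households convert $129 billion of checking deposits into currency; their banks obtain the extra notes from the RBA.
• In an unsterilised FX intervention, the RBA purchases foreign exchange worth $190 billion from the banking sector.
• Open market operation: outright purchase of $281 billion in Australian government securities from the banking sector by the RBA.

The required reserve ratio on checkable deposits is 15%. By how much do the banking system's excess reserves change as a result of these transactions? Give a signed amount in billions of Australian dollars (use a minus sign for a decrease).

+$361.35 billion

Currency withdrawal $129 billion: reserves −$129B, deposits −$129B.
FX purchase $190 billion: reserves +$190B, deposits 0.
OMO purchase (from banks) $281 billion: reserves +$281B, deposits 0.
Totals: Δreserves = +$342B, Δdeposits = −$129B.
Δrequired reserves = 15% × −$129B = −$19.35B.
Δexcess reserves = Δreserves − Δrequired = +$342B − (−$19.35B) = +$361.35 billion.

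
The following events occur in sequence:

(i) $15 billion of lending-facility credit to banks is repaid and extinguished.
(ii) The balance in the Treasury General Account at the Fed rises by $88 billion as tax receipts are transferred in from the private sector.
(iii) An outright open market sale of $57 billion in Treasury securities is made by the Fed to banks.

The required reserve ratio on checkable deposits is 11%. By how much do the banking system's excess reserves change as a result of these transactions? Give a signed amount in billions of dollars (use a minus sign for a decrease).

Discount-window repayment $15 billion: reserves −$15B, deposits 0.
Government account inflow $88 billion: reserves −$88B, deposits −$88B.
OMO sale (to banks) $57 billion: reserves −$57B, deposits 0.
Totals: Δreserves = −$160B, Δdeposits = −$88B.
Δrequired reserves = 11% × −$88B = −$9.68B.
Δexcess reserves = Δreserves − Δrequired = −$160B − (−$9.68B) = -$150.32 billion.

-$150.32 billion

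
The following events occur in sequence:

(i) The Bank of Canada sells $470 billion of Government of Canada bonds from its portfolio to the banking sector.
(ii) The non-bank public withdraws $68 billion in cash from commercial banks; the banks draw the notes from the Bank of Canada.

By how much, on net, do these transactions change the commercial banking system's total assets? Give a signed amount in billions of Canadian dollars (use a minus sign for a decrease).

Bank of Canada balance sheet:
  Assets:      Securities −$470B
  Liabilities: Bank reserves −$538B, Currency in circulation +$68B
Commercial banking system:
  Assets:      Reserves at CB −$538B, Securities +$470B
  Liabilities: Checkable deposits −$68B
Change in total bank assets = -$68 billion.

-$68 billion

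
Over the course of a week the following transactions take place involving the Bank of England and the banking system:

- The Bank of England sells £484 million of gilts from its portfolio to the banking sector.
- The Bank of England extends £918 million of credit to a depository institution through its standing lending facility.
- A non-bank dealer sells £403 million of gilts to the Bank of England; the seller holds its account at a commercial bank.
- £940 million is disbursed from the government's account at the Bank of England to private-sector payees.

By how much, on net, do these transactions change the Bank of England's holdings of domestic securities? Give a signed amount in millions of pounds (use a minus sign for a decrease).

-£81 million

Bank of England balance sheet:
  Assets:      Securities −£81M, Loans to banks +£918M
  Liabilities: Bank reserves +£1777M, Government deposits −£940M
Commercial banking system:
  Assets:      Reserves at CB +£1777M, Securities +£484M
  Liabilities: Checkable deposits +£1343M, Borrowings from CB +£918M
So the change in the Bank of England's holdings of domestic securities is -£81 million.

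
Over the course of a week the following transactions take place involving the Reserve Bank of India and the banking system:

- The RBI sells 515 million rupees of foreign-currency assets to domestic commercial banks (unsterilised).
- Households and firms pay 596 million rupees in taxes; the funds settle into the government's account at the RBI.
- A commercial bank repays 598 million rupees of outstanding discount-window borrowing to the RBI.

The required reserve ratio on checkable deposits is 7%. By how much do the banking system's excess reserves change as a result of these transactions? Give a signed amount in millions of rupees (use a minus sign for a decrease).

-1667.28 million

FX sale 515 million rupees: reserves −515M, deposits 0.
Government account inflow 596 million rupees: reserves −596M, deposits −596M.
Discount-window repayment 598 million rupees: reserves −598M, deposits 0.
Totals: Δreserves = −1709M, Δdeposits = −596M.
Δrequired reserves = 7% × −596M = −41.72M.
Δexcess reserves = Δreserves − Δrequired = −1709M − (−41.72M) = -1667.28 million.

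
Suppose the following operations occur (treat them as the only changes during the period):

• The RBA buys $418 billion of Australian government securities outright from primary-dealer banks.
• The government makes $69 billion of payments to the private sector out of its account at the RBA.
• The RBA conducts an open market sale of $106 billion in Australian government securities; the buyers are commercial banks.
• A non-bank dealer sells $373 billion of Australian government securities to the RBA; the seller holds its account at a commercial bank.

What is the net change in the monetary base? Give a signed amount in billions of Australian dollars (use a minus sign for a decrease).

RBA balance sheet:
  Assets:      Securities +$685B
  Liabilities: Bank reserves +$754B, Government deposits −$69B
Commercial banking system:
  Assets:      Reserves at CB +$754B, Securities −$312B
  Liabilities: Checkable deposits +$442B
Monetary base = currency + reserves: 0 + (+$754B) = +$754 billion.

+$754 billion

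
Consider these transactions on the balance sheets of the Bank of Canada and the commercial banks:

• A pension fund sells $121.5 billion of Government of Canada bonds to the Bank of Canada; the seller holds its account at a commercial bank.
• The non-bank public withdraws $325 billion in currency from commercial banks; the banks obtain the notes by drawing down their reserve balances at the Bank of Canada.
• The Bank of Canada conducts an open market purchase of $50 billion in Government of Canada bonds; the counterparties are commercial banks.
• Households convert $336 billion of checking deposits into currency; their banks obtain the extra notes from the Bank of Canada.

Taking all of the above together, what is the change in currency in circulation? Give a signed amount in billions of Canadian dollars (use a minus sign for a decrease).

+$661 billion

Asset purchase (from non-banks) $121.5 billion: no currency enters or leaves circulation → 0.
Currency withdrawal $325 billion: notes leave the central bank → +$325B.
OMO purchase (from banks) $50 billion: no currency enters or leaves circulation → 0.
Currency withdrawal $336 billion: notes leave the central bank → +$336B.
Net: 0 + 325 + 0 + 336 = +$661 billion.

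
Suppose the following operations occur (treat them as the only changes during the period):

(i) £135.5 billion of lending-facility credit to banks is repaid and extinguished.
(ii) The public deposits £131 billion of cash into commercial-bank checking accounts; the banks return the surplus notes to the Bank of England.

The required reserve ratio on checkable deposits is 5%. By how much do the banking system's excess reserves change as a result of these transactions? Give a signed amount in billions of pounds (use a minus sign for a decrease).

-£11.05 billion

Discount-window repayment £135.5 billion: reserves −£135.5B, deposits 0.
Currency deposit £131 billion: reserves +£131B, deposits +£131B.
Totals: Δreserves = −£4.5B, Δdeposits = +£131B.
Δrequired reserves = 5% × +£131B = +£6.55B.
Δexcess reserves = Δreserves − Δrequired = −£4.5B − (+£6.55B) = -£11.05 billion.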